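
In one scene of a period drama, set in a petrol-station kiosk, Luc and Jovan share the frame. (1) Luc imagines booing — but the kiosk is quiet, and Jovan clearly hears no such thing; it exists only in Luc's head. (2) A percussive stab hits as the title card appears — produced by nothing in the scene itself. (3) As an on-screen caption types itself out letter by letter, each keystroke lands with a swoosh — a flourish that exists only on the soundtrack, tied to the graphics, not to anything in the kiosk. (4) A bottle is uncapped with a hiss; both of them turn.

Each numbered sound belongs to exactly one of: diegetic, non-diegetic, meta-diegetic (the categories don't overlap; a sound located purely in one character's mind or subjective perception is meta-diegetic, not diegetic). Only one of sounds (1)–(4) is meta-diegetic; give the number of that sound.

(1) the sound is imagined by Luc; nothing in the story world is producing it and Jovan can't hear it → meta-diegetic.
(2) it's a sound-design accent with no in-world source; no one in the scene can hear it → non-diegetic.
Sound (3): the caption isn't part of the story world, so neither is the sound tied to it, so non-diegetic.
(4) the sound comes from a bottle physically present in the location → diegetic.
Only (1) is meta-diegetic.

1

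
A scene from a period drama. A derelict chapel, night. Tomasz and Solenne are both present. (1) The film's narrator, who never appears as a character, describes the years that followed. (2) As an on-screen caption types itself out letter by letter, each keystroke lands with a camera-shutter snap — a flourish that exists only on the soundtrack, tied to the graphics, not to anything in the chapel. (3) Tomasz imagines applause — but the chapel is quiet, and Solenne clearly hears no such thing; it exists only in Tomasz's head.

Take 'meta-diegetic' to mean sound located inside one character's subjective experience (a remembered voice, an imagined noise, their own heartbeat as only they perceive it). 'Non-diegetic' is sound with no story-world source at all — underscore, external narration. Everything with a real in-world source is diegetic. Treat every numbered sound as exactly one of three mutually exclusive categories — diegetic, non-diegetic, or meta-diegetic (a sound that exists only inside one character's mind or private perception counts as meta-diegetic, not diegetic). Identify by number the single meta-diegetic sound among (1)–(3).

(1) is non-diegetic: the narrator exists outside the story world, addressing only the audience.
Sound (2): the caption isn't part of the story world, so neither is the sound tied to it, so non-diegetic.
(3) subjective to Tomasz: the chapel is silent and Solenne hears nothing → meta-diegetic.
Only (3) is meta-diegetic.

3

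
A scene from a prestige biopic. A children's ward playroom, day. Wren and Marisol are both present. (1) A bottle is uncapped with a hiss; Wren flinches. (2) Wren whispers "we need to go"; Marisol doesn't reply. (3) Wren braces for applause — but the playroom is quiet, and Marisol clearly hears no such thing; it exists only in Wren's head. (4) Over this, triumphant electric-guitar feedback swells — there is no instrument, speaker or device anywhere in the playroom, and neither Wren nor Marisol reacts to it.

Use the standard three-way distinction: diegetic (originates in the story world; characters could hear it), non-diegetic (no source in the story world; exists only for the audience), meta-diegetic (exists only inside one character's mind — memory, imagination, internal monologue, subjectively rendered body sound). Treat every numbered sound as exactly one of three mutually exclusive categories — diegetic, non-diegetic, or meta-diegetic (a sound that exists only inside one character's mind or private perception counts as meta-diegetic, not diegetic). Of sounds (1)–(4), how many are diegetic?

2

Sound (1): the sound comes from a bottle physically present in the location, so diegetic.
(2) on-screen dialogue — Wren speaks and Marisol is there to hear → diegetic.
(3) subjective to Wren: the playroom is silent and Marisol hears nothing → meta-diegetic.
(4) is non-diegetic: score with no on-screen or off-screen source; it exists for the audience alone.
Diegetic: (1), (2) — that's 2.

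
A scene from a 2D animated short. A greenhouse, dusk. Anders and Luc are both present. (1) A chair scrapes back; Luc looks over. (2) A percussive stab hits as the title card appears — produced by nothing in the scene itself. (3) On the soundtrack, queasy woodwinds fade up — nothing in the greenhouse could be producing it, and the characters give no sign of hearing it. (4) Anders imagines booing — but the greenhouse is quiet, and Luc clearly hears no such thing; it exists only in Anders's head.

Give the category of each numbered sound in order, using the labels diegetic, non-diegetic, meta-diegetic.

diegetic, non-diegetic, non-diegetic, meta-diegetic

(1) a chair is a real object/event in the scene's world → diegetic.
Sound (2): it's a sound-design accent with no in-world source; no one in the scene can hear it, so non-diegetic.
(3) score with no on-screen or off-screen source; it exists for the audience alone → non-diegetic.
(4) Anders alone 'hears' it — an imagined sound, not present in the space → meta-diegetic.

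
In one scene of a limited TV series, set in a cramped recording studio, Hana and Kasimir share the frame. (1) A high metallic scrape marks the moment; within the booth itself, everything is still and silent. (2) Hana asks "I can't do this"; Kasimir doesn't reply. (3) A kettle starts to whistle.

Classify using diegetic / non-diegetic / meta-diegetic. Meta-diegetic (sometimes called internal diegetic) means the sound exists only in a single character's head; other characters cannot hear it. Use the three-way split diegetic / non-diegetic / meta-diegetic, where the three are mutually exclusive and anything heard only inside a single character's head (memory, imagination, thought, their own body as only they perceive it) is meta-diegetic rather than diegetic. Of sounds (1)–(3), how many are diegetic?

Sound (1): an editorial stinger — it belongs to the cut, not the story world, so non-diegetic.
Sound (2): on-screen dialogue — Hana speaks and Kasimir is there to hear, so diegetic.
Sound (3): a kettle is a real object/event in the scene's world, so diegetic.
Diegetic: (2), (3) — that's 2.

2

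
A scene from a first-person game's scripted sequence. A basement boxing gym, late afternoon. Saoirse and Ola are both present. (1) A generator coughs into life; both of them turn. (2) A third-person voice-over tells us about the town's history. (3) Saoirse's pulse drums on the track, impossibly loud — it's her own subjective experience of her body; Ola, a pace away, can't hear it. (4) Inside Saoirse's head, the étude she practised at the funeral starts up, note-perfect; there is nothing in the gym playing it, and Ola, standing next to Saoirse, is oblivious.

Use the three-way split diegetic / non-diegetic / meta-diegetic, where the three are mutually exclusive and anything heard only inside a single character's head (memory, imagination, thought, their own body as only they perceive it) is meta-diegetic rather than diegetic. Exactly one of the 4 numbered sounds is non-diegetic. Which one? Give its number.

2

(1) is diegetic: an in-world source (a generator); characters could hear it.
(2) external voice-over — not a character, not heard by anyone in the scene → non-diegetic.
(3) it's Saoirse's internal bodily sensation rendered as sound; only Saoirse 'hears' it → meta-diegetic.
(4) it lives in Saoirse's subjectivity, not in the gym → meta-diegetic.
Only (2) is non-diegetic.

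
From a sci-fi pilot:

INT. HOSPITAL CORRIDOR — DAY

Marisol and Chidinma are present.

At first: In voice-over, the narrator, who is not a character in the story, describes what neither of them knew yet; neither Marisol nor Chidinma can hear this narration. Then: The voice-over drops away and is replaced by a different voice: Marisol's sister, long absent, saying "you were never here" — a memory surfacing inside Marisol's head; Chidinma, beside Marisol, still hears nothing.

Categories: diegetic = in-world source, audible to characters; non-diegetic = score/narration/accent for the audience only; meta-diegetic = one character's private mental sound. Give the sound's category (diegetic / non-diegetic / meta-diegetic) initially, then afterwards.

Initially: the external narrator addresses only the audience — outside the story world → non-diegetic.
Afterwards: the replacement voice is a memory inside Marisol's mind specifically → meta-diegetic.

non-diegetic, meta-diegetic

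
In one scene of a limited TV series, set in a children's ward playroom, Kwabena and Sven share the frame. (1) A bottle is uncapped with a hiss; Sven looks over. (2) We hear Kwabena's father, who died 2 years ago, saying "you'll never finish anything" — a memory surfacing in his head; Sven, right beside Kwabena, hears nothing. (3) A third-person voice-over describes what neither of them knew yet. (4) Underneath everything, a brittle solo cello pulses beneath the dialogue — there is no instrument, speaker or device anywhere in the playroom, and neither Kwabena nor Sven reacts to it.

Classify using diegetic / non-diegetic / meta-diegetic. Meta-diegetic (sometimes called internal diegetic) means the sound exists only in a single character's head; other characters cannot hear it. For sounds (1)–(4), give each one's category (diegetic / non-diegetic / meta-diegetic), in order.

diegetic, meta-diegetic, non-diegetic, non-diegetic

(1) a bottle is a real object/event in the scene's world → diegetic.
(2) the voice is a memory playing only inside Kwabena's mind; Sven can't hear it → meta-diegetic.
(3) is non-diegetic: the narrator exists outside the story world, addressing only the audience.
(4) score with no on-screen or off-screen source; it exists for the audience alone → non-diegetic.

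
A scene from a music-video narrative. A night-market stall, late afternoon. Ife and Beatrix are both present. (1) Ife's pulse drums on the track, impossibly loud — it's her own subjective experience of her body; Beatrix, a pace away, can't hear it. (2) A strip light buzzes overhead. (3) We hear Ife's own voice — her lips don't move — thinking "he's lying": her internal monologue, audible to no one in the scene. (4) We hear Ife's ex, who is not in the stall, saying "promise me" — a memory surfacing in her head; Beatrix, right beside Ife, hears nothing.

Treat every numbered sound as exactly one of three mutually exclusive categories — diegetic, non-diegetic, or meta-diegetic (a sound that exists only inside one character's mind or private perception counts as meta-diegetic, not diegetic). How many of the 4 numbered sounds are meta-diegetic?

Sound (1): point-of-audition from inside Ife's body; not a sound in the room, so meta-diegetic.
Sound (2): a strip light is part of the location's real environment, so diegetic.
Sound (3): Ife's thought-voice: a private mental sound no other character can hear, so meta-diegetic.
Sound (4): the voice is a memory playing only inside Ife's mind; Beatrix can't hear it, so meta-diegetic.
So 3 of the 4 are meta-diegetic: (1), (3), (4).

3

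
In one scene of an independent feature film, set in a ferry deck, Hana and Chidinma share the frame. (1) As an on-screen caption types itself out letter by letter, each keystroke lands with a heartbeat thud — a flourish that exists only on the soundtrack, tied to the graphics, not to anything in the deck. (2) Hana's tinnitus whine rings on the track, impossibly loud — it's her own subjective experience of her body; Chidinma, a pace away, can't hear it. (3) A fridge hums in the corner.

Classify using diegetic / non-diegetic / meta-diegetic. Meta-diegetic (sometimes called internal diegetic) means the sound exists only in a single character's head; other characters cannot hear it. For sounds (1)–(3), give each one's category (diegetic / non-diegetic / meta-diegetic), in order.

(1) sound married to a title/caption — outside the diegesis by definition → non-diegetic.
Sound (2): a subjective body sound — Hana's private perception, inaudible to Chidinma, so meta-diegetic.
(3) is diegetic: ambient/room sound belonging to the story's physical space.

non-diegetic, meta-diegetic, diegetic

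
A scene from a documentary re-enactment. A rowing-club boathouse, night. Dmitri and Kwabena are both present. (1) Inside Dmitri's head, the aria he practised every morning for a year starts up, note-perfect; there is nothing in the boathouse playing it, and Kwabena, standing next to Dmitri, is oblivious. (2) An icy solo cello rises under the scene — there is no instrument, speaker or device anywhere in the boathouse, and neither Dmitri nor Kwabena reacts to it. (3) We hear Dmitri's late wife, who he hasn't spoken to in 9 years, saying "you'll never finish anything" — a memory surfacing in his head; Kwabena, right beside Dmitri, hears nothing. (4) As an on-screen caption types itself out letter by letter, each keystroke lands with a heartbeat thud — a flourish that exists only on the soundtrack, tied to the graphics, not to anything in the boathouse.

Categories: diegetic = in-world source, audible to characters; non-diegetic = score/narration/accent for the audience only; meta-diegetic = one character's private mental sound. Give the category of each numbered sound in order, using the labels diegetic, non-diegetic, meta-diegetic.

Sound (1): it lives in Dmitri's subjectivity, not in the boathouse, so meta-diegetic.
(2) nothing in the boathouse produces it and the characters don't hear it — pure soundtrack → non-diegetic.
(3) is meta-diegetic: a remembered line, private to Dmitri — not present in the room, not audible to Kwabena.
Sound (4): it accompanies on-screen graphics, not anything inside the story world, so non-diegetic.

meta-diegetic, non-diegetic, meta-diegetic, non-diegetic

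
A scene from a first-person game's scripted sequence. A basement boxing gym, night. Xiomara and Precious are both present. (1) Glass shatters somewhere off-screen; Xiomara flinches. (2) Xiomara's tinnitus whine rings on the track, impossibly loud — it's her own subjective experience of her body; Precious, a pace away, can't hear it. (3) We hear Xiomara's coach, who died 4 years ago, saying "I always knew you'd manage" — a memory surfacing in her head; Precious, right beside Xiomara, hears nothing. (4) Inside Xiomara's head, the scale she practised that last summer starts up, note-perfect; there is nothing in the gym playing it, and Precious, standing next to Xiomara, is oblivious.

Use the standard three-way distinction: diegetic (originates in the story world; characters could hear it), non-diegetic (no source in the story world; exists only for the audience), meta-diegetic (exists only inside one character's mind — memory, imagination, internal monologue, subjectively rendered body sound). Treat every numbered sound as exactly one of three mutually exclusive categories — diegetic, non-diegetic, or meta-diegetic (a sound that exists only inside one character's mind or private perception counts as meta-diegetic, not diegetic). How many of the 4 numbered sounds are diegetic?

Sound (1): an in-world source (glass); characters could hear it, so diegetic.
(2) it's Xiomara's internal bodily sensation rendered as sound; only Xiomara 'hears' it → meta-diegetic.
Sound (3): it's Xiomara's recollection rendered as sound; the other character can't hear it, so meta-diegetic.
(4) is meta-diegetic: it lives in Xiomara's subjectivity, not in the gym.
So 1 of the 4 is diegetic: (1).

1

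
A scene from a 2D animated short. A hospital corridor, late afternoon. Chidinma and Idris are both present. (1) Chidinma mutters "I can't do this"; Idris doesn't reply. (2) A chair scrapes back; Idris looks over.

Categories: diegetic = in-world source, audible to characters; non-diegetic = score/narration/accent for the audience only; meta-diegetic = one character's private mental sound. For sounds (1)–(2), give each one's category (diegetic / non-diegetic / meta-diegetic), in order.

diegetic, diegetic

Sound (1): spoken by a character present in the story world, so diegetic.
Sound (2): a chair is a real object/event in the scene's world, so diegetic.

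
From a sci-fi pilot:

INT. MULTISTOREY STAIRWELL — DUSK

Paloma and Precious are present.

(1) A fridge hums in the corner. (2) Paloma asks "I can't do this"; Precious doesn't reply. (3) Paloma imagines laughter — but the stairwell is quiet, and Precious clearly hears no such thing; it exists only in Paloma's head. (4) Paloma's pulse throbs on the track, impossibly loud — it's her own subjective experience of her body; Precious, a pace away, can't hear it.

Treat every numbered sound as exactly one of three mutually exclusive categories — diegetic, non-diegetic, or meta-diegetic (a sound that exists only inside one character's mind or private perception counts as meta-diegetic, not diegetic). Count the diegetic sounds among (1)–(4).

2

(1) is diegetic: it's the actual ambient sound of the location.
(2) is diegetic: spoken by a character present in the story world.
Sound (3): Paloma alone 'hears' it — an imagined sound, not present in the space, so meta-diegetic.
(4) it's Paloma's internal bodily sensation rendered as sound; only Paloma 'hears' it → meta-diegetic.
Diegetic: (1), (2) — that's 2.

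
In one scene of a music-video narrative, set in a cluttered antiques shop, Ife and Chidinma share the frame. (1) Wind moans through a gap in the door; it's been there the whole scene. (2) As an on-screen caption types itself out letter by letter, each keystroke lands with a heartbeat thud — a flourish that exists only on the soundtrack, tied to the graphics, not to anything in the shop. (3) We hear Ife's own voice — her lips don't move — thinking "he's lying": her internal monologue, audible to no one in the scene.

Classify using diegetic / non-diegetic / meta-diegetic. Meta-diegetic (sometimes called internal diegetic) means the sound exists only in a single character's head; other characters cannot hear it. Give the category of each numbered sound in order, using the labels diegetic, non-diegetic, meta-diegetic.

(1) ambient/room sound belonging to the story's physical space → diegetic.
Sound (2): the caption isn't part of the story world, so neither is the sound tied to it, so non-diegetic.
Sound (3): internal monologue — inside Ife's mind, not spoken into the scene, so meta-diegetic.

diegetic, non-diegetic, meta-diegetic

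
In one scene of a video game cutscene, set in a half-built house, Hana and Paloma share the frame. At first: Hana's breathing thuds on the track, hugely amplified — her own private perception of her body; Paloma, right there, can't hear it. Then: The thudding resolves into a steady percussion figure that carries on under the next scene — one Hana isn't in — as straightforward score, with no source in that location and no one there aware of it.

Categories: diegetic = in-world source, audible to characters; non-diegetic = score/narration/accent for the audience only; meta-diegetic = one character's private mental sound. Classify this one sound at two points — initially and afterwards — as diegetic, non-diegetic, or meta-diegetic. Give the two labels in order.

meta-diegetic, non-diegetic

Initially: it's Hana's subjective body sound, inaudible to Paloma → meta-diegetic.
Afterwards: detached from Hana and playing as sourceless score over a scene she isn't in — for the audience only → non-diegetic.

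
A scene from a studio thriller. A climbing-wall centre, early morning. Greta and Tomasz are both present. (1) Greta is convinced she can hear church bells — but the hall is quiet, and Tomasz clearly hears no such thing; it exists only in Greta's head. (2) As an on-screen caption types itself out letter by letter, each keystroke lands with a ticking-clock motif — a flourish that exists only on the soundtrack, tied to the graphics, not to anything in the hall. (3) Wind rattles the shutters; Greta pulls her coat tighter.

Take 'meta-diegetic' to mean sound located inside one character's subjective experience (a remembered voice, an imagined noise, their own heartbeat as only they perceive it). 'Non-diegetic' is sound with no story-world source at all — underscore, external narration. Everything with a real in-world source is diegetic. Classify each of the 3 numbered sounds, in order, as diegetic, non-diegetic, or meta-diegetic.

(1) Greta alone 'hears' it — an imagined sound, not present in the space → meta-diegetic.
(2) it accompanies on-screen graphics, not anything inside the story world → non-diegetic.
(3) is diegetic: ambient/room sound belonging to the story's physical space.

meta-diegetic, non-diegetic, diegetic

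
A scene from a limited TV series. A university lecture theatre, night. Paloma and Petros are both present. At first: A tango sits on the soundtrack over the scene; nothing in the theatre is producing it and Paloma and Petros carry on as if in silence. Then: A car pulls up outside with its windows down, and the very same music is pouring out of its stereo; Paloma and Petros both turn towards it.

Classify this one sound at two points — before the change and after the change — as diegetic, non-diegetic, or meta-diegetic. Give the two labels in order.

non-diegetic, diegetic

Before the change: no in-world source exists and no character can hear it — underscore → non-diegetic.
After the change: the car stereo is now a real source in the story world and the characters hear it → diegetic.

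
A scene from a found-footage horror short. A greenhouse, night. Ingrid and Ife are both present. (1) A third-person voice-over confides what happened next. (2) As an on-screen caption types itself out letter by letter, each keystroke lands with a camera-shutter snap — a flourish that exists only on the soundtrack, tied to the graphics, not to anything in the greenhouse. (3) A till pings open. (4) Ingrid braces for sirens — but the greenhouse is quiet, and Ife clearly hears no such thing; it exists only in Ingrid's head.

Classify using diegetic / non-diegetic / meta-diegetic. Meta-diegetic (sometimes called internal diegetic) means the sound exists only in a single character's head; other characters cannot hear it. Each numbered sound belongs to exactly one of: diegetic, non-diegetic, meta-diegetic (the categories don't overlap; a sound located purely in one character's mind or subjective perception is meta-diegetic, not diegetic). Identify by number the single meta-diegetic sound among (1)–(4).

(1) commentary laid over the scene from outside the fiction → non-diegetic.
Sound (2): the caption isn't part of the story world, so neither is the sound tied to it, so non-diegetic.
(3) the sound comes from a till physically present in the location → diegetic.
(4) is meta-diegetic: subjective to Ingrid: the greenhouse is silent and Ife hears nothing.
Only (4) is meta-diegetic.

4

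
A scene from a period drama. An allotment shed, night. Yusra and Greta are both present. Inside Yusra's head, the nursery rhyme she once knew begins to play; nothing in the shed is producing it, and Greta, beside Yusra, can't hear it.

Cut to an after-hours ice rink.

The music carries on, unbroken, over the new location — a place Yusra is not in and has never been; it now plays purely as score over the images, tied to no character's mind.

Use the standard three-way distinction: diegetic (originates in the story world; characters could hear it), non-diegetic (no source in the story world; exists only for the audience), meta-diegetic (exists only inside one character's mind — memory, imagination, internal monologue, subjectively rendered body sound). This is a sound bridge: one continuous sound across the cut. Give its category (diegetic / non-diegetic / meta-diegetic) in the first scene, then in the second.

meta-diegetic, non-diegetic

Scene one: the music exists only inside Yusra's mind; Greta can't hear it → meta-diegetic.
Scene two: it's detached from Yusra entirely and plays over unrelated images with no in-world source — conventional underscore → non-diegetic.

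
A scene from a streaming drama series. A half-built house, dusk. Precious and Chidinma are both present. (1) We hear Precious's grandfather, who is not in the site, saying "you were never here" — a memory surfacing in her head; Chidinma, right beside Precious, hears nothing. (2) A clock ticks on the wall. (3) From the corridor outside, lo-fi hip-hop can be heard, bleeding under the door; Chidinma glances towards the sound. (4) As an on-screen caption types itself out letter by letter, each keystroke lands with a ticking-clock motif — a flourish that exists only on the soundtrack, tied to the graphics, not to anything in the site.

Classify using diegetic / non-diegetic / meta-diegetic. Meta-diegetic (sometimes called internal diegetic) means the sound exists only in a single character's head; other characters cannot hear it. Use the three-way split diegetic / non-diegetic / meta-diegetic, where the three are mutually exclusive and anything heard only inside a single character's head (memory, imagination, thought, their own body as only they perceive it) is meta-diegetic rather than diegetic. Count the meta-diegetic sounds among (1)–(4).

1

Sound (1): it's Precious's recollection rendered as sound; the other character can't hear it, so meta-diegetic.
Sound (2): a clock is a real object/event in the scene's world, so diegetic.
(3) the music has an off-screen but real-world source and a character hears it → diegetic.
(4) it accompanies on-screen graphics, not anything inside the story world → non-diegetic.
So 1 of the 4 is meta-diegetic: (1).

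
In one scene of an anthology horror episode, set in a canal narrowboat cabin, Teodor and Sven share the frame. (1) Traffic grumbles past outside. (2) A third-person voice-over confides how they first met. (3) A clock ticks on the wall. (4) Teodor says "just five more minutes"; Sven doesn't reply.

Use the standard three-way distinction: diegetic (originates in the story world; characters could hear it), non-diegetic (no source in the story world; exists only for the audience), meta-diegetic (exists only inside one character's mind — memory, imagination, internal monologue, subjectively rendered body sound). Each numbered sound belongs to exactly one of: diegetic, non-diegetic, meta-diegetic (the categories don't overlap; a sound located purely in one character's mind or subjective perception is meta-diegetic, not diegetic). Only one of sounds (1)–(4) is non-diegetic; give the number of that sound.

(1) is diegetic: traffic is part of the location's real environment.
Sound (2): the narrator exists outside the story world, addressing only the audience, so non-diegetic.
Sound (3): the sound comes from a clock physically present in the location, so diegetic.
(4) is diegetic: Teodor is a character speaking aloud in the scene.
Only (2) is non-diegetic.

2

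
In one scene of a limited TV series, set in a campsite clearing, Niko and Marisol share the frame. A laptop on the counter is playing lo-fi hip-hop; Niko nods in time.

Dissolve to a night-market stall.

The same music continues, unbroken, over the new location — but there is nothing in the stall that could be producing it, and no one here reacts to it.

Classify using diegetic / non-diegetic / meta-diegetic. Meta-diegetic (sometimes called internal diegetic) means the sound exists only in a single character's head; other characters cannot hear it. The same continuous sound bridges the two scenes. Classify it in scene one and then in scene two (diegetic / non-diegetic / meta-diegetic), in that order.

Scene one: a laptop is an on-screen source and Niko reacts to it → diegetic.
Scene two: there is no source in the stall and no one hears it — it's now underscore → non-diegetic.

diegetic, non-diegetic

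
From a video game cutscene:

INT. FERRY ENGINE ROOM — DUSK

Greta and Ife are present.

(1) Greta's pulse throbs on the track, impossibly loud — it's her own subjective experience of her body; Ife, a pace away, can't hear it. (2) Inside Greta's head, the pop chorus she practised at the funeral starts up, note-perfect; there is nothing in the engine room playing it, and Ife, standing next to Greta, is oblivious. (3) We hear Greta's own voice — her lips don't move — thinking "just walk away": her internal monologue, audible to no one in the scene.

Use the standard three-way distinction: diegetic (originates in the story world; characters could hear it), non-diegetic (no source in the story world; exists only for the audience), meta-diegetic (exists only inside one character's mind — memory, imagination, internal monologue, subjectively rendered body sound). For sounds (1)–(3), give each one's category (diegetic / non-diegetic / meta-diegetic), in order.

(1) point-of-audition from inside Greta's body; not a sound in the room → meta-diegetic.
(2) is meta-diegetic: it lives in Greta's subjectivity, not in the engine room.
(3) internal monologue — inside Greta's mind, not spoken into the scene → meta-diegetic.

meta-diegetic, meta-diegetic, meta-diegetic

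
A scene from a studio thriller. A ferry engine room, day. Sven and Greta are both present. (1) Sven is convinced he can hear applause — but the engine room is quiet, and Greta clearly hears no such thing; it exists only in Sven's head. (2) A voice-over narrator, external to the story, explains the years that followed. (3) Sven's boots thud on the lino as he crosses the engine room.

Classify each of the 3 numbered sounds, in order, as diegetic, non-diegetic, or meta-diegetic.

(1) subjective to Sven: the engine room is silent and Greta hears nothing → meta-diegetic.
(2) external voice-over — not a character, not heard by anyone in the scene → non-diegetic.
(3) a character's body making contact with the set — an in-world sound → diegetic.

meta-diegetic, non-diegetic, diegetic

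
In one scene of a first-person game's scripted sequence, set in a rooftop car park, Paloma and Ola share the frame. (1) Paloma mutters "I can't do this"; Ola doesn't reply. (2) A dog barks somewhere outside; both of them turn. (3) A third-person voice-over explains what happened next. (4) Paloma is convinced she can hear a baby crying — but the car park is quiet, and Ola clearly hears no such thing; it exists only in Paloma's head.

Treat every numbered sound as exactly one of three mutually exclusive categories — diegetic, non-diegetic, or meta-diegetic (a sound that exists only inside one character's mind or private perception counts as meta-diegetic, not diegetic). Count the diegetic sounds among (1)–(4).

2

Sound (1): Paloma is a character speaking aloud in the scene, so diegetic.
(2) is diegetic: an in-world source (a dog); characters could hear it.
(3) is non-diegetic: commentary laid over the scene from outside the fiction.
Sound (4): subjective to Paloma: the car park is silent and Ola hears nothing, so meta-diegetic.
Diegetic: (1), (2) — that's 2.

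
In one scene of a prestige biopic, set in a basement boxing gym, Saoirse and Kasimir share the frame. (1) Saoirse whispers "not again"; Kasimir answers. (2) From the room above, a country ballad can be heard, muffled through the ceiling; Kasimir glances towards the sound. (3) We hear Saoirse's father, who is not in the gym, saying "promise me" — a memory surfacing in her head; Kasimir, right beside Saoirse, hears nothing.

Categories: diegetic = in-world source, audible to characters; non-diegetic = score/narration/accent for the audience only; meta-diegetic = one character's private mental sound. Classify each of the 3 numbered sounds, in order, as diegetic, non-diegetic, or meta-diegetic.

(1) on-screen dialogue — Saoirse speaks and Kasimir is there to hear → diegetic.
(2) is diegetic: it's coming from the room above — a location within the story world — and Kasimir reacts.
(3) is meta-diegetic: the voice is a memory playing only inside Saoirse's mind; Kasimir can't hear it.

diegetic, diegetic, meta-diegetic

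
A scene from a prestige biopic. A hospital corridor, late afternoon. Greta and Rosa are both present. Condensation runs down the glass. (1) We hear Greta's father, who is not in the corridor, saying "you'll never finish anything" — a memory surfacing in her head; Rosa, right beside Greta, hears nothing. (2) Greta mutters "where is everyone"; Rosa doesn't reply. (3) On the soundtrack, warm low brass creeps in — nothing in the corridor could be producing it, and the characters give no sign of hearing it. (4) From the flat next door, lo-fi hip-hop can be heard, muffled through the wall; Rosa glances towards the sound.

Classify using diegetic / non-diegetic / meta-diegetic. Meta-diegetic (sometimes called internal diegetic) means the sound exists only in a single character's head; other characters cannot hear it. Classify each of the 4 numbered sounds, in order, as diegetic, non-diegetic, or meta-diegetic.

meta-diegetic, diegetic, non-diegetic, diegetic

(1) is meta-diegetic: a remembered line, private to Greta — not present in the room, not audible to Rosa.
Sound (2): on-screen dialogue — Greta speaks and Rosa is there to hear, so diegetic.
(3) nothing in the corridor produces it and the characters don't hear it — pure soundtrack → non-diegetic.
(4) off-screen diegetic: the source is out of frame but still in the story's space → diegetic.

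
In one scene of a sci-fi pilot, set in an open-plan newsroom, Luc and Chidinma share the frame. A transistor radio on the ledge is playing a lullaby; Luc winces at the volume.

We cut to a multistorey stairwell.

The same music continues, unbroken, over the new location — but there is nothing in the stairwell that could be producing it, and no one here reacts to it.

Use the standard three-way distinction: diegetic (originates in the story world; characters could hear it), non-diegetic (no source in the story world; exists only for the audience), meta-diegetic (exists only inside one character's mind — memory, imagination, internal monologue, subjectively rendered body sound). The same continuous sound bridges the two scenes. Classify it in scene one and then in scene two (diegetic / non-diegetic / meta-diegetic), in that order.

diegetic, non-diegetic

Scene one: a transistor radio is an on-screen source and Luc reacts to it → diegetic.
Scene two: there is no source in the stairwell and no one hears it — it's now underscore → non-diegetic.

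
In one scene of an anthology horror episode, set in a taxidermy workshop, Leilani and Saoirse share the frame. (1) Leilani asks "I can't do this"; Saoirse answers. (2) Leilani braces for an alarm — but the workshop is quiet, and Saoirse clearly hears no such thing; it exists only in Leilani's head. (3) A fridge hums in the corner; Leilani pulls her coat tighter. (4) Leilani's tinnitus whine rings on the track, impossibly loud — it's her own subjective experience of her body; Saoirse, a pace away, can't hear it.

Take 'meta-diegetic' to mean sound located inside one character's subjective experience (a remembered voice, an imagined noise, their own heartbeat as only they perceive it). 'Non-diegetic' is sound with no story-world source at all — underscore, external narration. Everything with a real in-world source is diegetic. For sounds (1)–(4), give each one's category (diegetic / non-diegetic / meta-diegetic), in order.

(1) on-screen dialogue — Leilani speaks and Saoirse is there to hear → diegetic.
(2) subjective to Leilani: the workshop is silent and Saoirse hears nothing → meta-diegetic.
Sound (3): a fridge is part of the location's real environment, so diegetic.
(4) is meta-diegetic: a subjective body sound — Leilani's private perception, inaudible to Saoirse.

diegetic, meta-diegetic, diegetic, meta-diegetic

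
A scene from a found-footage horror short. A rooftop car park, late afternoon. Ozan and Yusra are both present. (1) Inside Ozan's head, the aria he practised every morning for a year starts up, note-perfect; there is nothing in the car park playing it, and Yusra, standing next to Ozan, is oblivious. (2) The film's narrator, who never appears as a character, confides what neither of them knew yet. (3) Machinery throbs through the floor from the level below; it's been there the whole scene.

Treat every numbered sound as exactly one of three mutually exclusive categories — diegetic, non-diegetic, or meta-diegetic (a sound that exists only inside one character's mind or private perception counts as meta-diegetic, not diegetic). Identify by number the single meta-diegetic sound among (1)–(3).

1

Sound (1): remembered music, private to Ozan — Yusra is oblivious because it isn't in the room, so meta-diegetic.
(2) the narrator exists outside the story world, addressing only the audience → non-diegetic.
(3) is diegetic: machinery is part of the location's real environment.
Only (1) is meta-diegetic.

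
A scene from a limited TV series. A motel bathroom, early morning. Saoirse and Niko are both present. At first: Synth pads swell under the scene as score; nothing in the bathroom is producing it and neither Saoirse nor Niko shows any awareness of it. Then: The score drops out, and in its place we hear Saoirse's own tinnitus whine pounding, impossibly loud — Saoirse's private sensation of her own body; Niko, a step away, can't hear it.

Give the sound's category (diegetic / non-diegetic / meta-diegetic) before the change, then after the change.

non-diegetic, meta-diegetic

Before the change: underscore with no in-world source, inaudible to the characters → non-diegetic.
After the change: the body sound is Saoirse's subjective perception alone — Niko can't hear it → meta-diegetic.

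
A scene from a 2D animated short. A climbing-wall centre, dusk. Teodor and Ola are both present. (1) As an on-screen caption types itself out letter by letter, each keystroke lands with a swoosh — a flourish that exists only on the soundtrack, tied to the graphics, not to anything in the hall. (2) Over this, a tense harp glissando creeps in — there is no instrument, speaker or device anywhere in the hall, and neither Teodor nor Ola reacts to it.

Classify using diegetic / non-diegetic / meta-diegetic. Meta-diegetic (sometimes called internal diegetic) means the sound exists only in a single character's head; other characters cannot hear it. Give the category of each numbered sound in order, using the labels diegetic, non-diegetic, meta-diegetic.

(1) is non-diegetic: it accompanies on-screen graphics, not anything inside the story world.
Sound (2): score with no on-screen or off-screen source; it exists for the audience alone, so non-diegetic.

non-diegetic, non-diegetic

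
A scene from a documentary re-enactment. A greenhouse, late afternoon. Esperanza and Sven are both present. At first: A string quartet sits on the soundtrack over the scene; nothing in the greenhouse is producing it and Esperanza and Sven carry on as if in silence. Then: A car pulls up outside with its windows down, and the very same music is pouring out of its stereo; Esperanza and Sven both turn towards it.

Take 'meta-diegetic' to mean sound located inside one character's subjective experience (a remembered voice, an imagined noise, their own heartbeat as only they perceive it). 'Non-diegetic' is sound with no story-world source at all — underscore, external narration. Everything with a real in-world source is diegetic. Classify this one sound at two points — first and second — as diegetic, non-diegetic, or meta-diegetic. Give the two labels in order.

non-diegetic, diegetic

First: no in-world source exists and no character can hear it — underscore → non-diegetic.
Second: the car stereo is now a real source in the story world and the characters hear it → diegetic.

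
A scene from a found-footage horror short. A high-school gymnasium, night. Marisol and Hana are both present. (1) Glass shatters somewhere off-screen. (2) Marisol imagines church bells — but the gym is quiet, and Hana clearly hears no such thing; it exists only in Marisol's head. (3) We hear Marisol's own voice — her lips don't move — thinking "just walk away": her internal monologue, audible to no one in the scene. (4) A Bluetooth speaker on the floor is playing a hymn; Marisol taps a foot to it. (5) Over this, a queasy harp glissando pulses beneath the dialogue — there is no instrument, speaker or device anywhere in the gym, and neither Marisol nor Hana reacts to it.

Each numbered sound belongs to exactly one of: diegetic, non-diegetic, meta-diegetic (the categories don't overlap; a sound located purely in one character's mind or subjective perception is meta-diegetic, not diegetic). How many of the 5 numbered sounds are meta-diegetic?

(1) an in-world source (glass); characters could hear it → diegetic.
Sound (2): Marisol alone 'hears' it — an imagined sound, not present in the space, so meta-diegetic.
Sound (3): it's Marisol's unspoken thought, heard only by the audience via her subjectivity, so meta-diegetic.
Sound (4): a Bluetooth speaker is a physical source in the scene and Marisol reacts to it, so diegetic.
(5) is non-diegetic: it has no source in the story world and no character can hear it — it's underscore.
Meta-diegetic: (2), (3) — that's 2.

2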